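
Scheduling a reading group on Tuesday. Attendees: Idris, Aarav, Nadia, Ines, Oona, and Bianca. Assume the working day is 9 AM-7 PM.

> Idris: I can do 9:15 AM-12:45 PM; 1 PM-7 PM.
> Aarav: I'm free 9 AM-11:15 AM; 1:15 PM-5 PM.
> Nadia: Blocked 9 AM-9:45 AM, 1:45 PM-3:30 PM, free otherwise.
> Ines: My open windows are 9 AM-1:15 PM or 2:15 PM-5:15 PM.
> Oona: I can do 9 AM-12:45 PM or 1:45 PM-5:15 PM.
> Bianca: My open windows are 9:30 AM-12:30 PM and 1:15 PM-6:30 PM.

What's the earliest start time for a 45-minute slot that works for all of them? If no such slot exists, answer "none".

09:45

Idris free: 09:15-12:45, 13:00-19:00.
Aarav free: 09:00-11:15, 13:15-17:00.
Nadia free: 09:45-13:45, 15:30-19:00 (invert busy blocks within the working day).
Ines free: 09:00-13:15, 14:15-17:15.
Oona free: 09:00-12:45, 13:45-17:15.
Bianca free: 09:30-12:30, 13:15-18:30.
Idris ∩ Aarav: 09:15-11:15, 13:15-17:00.
Idris ∩ Aarav ∩ Nadia: 09:45-11:15, 13:15-13:45, 15:30-17:00.
Idris ∩ Aarav ∩ Nadia ∩ Ines: 09:45-11:15, 15:30-17:00.
Idris ∩ Aarav ∩ Nadia ∩ Ines ∩ Oona: 09:45-11:15, 15:30-17:00.
Idris ∩ Aarav ∩ Nadia ∩ Ines ∩ Oona ∩ Bianca: 09:45-11:15, 15:30-17:00.
The first common window of at least 45 minutes is 09:45-11:15, so the earliest start is 09:45.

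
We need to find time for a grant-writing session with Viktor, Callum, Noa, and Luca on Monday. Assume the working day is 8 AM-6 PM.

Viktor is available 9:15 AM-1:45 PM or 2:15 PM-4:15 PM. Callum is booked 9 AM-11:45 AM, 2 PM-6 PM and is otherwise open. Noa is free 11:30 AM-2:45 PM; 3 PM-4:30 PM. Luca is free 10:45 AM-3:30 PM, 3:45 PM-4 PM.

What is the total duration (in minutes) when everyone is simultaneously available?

120

Viktor free: 09:15-13:45, 14:15-16:15.
Callum free: 08:00-09:00, 11:45-14:00 (invert busy blocks within the working day).
Noa free: 11:30-14:45, 15:00-16:30.
Luca free: 10:45-15:30, 15:45-16:00.
Viktor ∩ Callum: 11:45-13:45.
Viktor ∩ Callum ∩ Noa: 11:45-13:45.
Viktor ∩ Callum ∩ Noa ∩ Luca: 11:45-13:45.
That's a single block of 120 minutes.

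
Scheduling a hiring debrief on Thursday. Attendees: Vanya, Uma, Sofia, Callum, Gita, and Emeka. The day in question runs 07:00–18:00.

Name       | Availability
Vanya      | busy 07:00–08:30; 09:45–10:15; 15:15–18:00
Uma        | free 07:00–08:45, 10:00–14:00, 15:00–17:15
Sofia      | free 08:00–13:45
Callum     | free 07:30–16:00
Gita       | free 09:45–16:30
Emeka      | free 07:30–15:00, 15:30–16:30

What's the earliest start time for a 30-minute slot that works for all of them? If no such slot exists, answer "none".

10:15

Vanya free: 08:30-09:45, 10:15-15:15 (invert busy blocks within the working day).
Uma free: 07:00-08:45, 10:00-14:00, 15:00-17:15.
Sofia free: 08:00-13:45.
Callum free: 07:30-16:00.
Gita free: 09:45-16:30.
Emeka free: 07:30-15:00, 15:30-16:30.
Vanya ∩ Uma: 08:30-08:45, 10:15-14:00, 15:00-15:15.
Vanya ∩ Uma ∩ Sofia: 08:30-08:45, 10:15-13:45.
Vanya ∩ Uma ∩ Sofia ∩ Callum: 08:30-08:45, 10:15-13:45.
Vanya ∩ Uma ∩ Sofia ∩ Callum ∩ Gita: 10:15-13:45.
Vanya ∩ Uma ∩ Sofia ∩ Callum ∩ Gita ∩ Emeka: 10:15-13:45.
The first common window of at least 30 minutes is 10:15-13:45, so the earliest start is 10:15.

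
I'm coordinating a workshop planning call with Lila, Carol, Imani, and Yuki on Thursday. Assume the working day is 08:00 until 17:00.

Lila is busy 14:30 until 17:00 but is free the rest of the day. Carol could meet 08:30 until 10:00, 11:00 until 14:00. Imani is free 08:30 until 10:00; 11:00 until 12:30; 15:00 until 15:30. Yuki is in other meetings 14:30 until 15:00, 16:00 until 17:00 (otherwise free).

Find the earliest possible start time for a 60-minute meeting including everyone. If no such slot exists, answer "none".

Lila free: 08:00-14:30 (invert busy blocks within the working day).
Carol free: 08:30-10:00, 11:00-14:00.
Imani free: 08:30-10:00, 11:00-12:30, 15:00-15:30.
Yuki free: 08:00-14:30, 15:00-16:00 (invert busy blocks within the working day).
Lila ∩ Carol: 08:30-10:00, 11:00-14:00.
Lila ∩ Carol ∩ Imani: 08:30-10:00, 11:00-12:30.
Lila ∩ Carol ∩ Imani ∩ Yuki: 08:30-10:00, 11:00-12:30.
So the common availability across everyone is 08:30-10:00, 11:00-12:30.
The first common window of at least 60 minutes is 08:30-10:00, so the earliest start is 08:30.

08:30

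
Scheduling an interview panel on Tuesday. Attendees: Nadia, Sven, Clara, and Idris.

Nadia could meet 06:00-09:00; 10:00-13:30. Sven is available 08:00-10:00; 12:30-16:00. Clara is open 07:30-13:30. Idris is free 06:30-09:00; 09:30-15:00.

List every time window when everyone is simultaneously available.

08:00-09:00, 12:30-13:30

Nadia ∩ Sven: 08:00-09:00, 12:30-13:30.
Nadia ∩ Sven ∩ Clara: 08:00-09:00, 12:30-13:30.
Nadia ∩ Sven ∩ Clara ∩ Idris: 08:00-09:00, 12:30-13:30.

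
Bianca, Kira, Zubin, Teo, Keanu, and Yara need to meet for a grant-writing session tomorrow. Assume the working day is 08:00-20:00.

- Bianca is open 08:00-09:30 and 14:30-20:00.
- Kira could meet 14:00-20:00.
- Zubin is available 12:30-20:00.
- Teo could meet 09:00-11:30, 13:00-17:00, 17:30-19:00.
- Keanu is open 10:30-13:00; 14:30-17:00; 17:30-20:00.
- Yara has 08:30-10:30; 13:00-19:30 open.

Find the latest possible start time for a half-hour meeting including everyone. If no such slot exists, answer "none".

18:30

Bianca ∩ Kira: 14:30-20:00.
Bianca ∩ Kira ∩ Zubin: 14:30-20:00.
Bianca ∩ Kira ∩ Zubin ∩ Teo: 14:30-17:00, 17:30-19:00.
Bianca ∩ Kira ∩ Zubin ∩ Teo ∩ Keanu: 14:30-17:00, 17:30-19:00.
Bianca ∩ Kira ∩ Zubin ∩ Teo ∩ Keanu ∩ Yara: 14:30-17:00, 17:30-19:00.
The last common window of at least 30 minutes is 17:30-19:00; a 30-minute meeting can start as late as 18:30 and still end by 19:00.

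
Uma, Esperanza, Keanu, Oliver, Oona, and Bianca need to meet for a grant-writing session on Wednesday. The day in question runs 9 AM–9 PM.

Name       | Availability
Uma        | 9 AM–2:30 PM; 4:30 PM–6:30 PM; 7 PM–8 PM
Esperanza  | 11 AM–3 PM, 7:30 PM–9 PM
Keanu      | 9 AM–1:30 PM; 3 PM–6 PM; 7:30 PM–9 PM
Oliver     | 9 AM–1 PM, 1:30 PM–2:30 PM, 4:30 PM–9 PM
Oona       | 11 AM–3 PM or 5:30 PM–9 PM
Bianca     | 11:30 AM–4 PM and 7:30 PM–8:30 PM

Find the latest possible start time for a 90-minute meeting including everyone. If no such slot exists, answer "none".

11:30

Uma ∩ Esperanza: 11:00-14:30, 19:30-20:00.
Uma ∩ Esperanza ∩ Keanu: 11:00-13:30, 19:30-20:00.
Uma ∩ Esperanza ∩ Keanu ∩ Oliver: 11:00-13:00, 19:30-20:00.
Uma ∩ Esperanza ∩ Keanu ∩ Oliver ∩ Oona: 11:00-13:00, 19:30-20:00.
Uma ∩ Esperanza ∩ Keanu ∩ Oliver ∩ Oona ∩ Bianca: 11:30-13:00, 19:30-20:00.
So the common availability across everyone is 11:30-13:00, 19:30-20:00.
The last common window of at least 90 minutes is 11:30-13:00; a 90-minute meeting can start as late as 11:30 and still end by 13:00.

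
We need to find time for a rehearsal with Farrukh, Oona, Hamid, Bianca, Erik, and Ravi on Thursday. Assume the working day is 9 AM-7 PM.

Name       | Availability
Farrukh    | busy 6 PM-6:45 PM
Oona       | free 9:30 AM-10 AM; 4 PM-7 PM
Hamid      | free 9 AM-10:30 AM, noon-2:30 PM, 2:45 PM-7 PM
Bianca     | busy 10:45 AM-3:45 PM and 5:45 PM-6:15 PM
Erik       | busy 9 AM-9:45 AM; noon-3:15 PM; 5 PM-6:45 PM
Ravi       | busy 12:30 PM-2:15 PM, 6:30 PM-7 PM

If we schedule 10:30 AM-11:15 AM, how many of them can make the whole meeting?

Farrukh free: 09:00-18:00, 18:45-19:00 (invert busy blocks within the working day).
Oona free: 09:30-10:00, 16:00-19:00.
Hamid free: 09:00-10:30, 12:00-14:30, 14:45-19:00.
Bianca free: 09:00-10:45, 15:45-17:45, 18:15-19:00 (invert busy blocks within the working day).
Erik free: 09:45-12:00, 15:15-17:00, 18:45-19:00 (invert busy blocks within the working day).
Ravi free: 09:00-12:30, 14:15-18:30 (invert busy blocks within the working day).
Farrukh, Erik, and Ravi can make the full 10:30-11:15 slot — that's 3.

3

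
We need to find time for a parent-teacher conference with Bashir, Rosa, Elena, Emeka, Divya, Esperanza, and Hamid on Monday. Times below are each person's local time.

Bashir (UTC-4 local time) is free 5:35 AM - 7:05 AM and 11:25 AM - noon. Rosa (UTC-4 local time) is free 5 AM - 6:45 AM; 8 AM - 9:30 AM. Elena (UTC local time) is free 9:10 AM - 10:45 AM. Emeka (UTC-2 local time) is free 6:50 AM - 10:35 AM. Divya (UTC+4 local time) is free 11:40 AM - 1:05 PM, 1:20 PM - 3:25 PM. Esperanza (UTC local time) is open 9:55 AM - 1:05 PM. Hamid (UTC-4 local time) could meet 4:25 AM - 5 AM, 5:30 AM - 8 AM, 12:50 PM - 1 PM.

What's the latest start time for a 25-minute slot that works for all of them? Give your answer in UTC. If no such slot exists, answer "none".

10:20

Bashir in UTC: 09:35-11:05, 15:25-16:00 (add 4h to convert from UTC-4).
Rosa in UTC: 09:00-10:45, 12:00-13:30 (add 4h to convert from UTC-4).
Elena in UTC: 09:10-10:45.
Emeka in UTC: 08:50-12:35 (add 2h to convert from UTC-2).
Divya in UTC: 07:40-09:05, 09:20-11:25 (subtract 4h to convert from UTC+4).
Esperanza in UTC: 09:55-13:05.
Hamid in UTC: 08:25-09:00, 09:30-12:00, 16:50-17:00 (add 4h to convert from UTC-4).
Bashir ∩ Rosa: 09:35-10:45.
Bashir ∩ Rosa ∩ Elena: 09:35-10:45.
Bashir ∩ Rosa ∩ Elena ∩ Emeka: 09:35-10:45.
Bashir ∩ Rosa ∩ Elena ∩ Emeka ∩ Divya: 09:35-10:45.
Bashir ∩ Rosa ∩ Elena ∩ Emeka ∩ Divya ∩ Esperanza: 09:55-10:45.
Bashir ∩ Rosa ∩ Elena ∩ Emeka ∩ Divya ∩ Esperanza ∩ Hamid: 09:55-10:45.
The last common window of at least 25 minutes is 09:55-10:45; a 25-minute meeting can start as late as 10:20 and still end by 10:45.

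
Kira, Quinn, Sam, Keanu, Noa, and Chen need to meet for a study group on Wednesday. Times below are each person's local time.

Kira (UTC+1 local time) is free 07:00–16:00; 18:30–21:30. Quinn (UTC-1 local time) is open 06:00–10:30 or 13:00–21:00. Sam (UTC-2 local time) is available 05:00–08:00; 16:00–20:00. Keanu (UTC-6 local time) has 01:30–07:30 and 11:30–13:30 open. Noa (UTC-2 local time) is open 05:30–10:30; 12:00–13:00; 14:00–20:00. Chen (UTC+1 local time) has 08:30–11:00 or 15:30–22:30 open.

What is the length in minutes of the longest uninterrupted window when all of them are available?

150

Kira in UTC: 06:00-15:00, 17:30-20:30 (subtract 1h to convert from UTC+1).
Quinn in UTC: 07:00-11:30, 14:00-22:00 (add 1h to convert from UTC-1).
Sam in UTC: 07:00-10:00, 18:00-22:00 (add 2h to convert from UTC-2).
Keanu in UTC: 07:30-13:30, 17:30-19:30 (add 6h to convert from UTC-6).
Noa in UTC: 07:30-12:30, 14:00-15:00, 16:00-22:00 (add 2h to convert from UTC-2).
Chen in UTC: 07:30-10:00, 14:30-21:30 (subtract 1h to convert from UTC+1).
Kira ∩ Quinn: 07:00-11:30, 14:00-15:00, 17:30-20:30.
Kira ∩ Quinn ∩ Sam: 07:00-10:00, 18:00-20:30.
Kira ∩ Quinn ∩ Sam ∩ Keanu: 07:30-10:00, 18:00-19:30.
Kira ∩ Quinn ∩ Sam ∩ Keanu ∩ Noa: 07:30-10:00, 18:00-19:30.
Kira ∩ Quinn ∩ Sam ∩ Keanu ∩ Noa ∩ Chen: 07:30-10:00, 18:00-19:30.
The longest is 07:30-10:00 at 150 minutes.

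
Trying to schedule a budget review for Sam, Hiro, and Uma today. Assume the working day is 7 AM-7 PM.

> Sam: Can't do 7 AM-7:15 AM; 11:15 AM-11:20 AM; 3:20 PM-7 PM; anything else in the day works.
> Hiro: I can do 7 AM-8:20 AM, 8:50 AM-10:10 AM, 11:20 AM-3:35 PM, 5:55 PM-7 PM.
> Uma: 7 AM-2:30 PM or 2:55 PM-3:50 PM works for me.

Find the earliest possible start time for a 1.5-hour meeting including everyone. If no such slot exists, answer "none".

Sam free: 07:15-11:15, 11:20-15:20 (invert busy blocks within the working day).
Hiro free: 07:00-08:20, 08:50-10:10, 11:20-15:35, 17:55-19:00.
Uma free: 07:00-14:30, 14:55-15:50.
Sam ∩ Hiro: 07:15-08:20, 08:50-10:10, 11:20-15:20.
Sam ∩ Hiro ∩ Uma: 07:15-08:20, 08:50-10:10, 11:20-14:30, 14:55-15:20.
The first common window of at least 90 minutes is 11:20-14:30, so the earliest start is 11:20.

11:20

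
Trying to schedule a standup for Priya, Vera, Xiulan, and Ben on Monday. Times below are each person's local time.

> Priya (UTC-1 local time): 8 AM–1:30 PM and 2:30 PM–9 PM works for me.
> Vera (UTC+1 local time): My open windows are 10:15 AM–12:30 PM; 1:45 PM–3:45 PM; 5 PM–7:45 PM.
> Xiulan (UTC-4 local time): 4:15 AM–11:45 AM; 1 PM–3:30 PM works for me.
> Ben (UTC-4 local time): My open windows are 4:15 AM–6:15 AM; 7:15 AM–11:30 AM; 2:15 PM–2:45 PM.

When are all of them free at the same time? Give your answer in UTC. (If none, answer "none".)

09:15-10:15, 11:15-11:30, 12:45-14:30, 18:15-18:45

Priya in UTC: 09:00-14:30, 15:30-22:00 (add 1h to convert from UTC-1).
Vera in UTC: 09:15-11:30, 12:45-14:45, 16:00-18:45 (subtract 1h to convert from UTC+1).
Xiulan in UTC: 08:15-15:45, 17:00-19:30 (add 4h to convert from UTC-4).
Ben in UTC: 08:15-10:15, 11:15-15:30, 18:15-18:45 (add 4h to convert from UTC-4).
Priya ∩ Vera: 09:15-11:30, 12:45-14:30, 16:00-18:45.
Priya ∩ Vera ∩ Xiulan: 09:15-11:30, 12:45-14:30, 17:00-18:45.
Priya ∩ Vera ∩ Xiulan ∩ Ben: 09:15-10:15, 11:15-11:30, 12:45-14:30, 18:15-18:45.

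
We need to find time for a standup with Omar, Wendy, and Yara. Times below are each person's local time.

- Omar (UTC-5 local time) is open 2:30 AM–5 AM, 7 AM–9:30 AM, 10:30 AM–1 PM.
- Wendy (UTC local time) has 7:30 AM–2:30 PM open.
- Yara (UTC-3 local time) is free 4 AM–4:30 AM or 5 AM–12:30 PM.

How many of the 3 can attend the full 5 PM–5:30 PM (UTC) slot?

Omar in UTC: 07:30-10:00, 12:00-14:30, 15:30-18:00 (add 5h to convert from UTC-5).
Wendy in UTC: 07:30-14:30.
Yara in UTC: 07:00-07:30, 08:00-15:30 (add 3h to convert from UTC-3).
Omar can make the full 17:00-17:30 slot — that's 1.

1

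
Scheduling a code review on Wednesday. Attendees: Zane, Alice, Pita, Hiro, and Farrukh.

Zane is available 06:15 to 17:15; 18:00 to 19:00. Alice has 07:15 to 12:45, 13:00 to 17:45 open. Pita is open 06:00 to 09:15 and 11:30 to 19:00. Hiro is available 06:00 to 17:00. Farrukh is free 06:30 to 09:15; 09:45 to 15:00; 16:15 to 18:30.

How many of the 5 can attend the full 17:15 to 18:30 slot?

2

Pita and Farrukh can make the full 17:15-18:30 slot — that's 2.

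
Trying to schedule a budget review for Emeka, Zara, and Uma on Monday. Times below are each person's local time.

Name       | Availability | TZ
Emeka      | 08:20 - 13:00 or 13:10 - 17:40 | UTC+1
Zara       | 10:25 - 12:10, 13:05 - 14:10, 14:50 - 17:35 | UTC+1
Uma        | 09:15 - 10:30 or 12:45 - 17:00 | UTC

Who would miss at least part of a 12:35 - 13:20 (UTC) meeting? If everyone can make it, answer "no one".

Emeka in UTC: 07:20-12:00, 12:10-16:40 (subtract 1h to convert from UTC+1).
Zara in UTC: 09:25-11:10, 12:05-13:10, 13:50-16:35 (subtract 1h to convert from UTC+1).
Uma in UTC: 09:15-10:30, 12:45-17:00.
Emeka: free for 12:35-13:20. Zara: not fully free for 12:35-13:20. Uma: not fully free for 12:35-13:20.

Uma, Zara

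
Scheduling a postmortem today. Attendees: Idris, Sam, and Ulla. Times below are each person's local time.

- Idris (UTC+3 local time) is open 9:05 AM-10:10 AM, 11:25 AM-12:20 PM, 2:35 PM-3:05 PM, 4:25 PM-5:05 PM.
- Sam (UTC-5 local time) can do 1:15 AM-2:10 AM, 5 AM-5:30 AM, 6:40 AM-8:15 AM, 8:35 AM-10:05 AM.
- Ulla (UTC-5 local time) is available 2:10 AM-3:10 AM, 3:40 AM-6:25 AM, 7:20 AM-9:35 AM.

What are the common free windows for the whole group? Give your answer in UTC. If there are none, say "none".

13:35-14:05

Idris in UTC: 06:05-07:10, 08:25-09:20, 11:35-12:05, 13:25-14:05 (subtract 3h to convert from UTC+3).
Sam in UTC: 06:15-07:10, 10:00-10:30, 11:40-13:15, 13:35-15:05 (add 5h to convert from UTC-5).
Ulla in UTC: 07:10-08:10, 08:40-11:25, 12:20-14:35 (add 5h to convert from UTC-5).
Idris ∩ Sam: 06:15-07:10, 11:40-12:05, 13:35-14:05.
Idris ∩ Sam ∩ Ulla: 13:35-14:05.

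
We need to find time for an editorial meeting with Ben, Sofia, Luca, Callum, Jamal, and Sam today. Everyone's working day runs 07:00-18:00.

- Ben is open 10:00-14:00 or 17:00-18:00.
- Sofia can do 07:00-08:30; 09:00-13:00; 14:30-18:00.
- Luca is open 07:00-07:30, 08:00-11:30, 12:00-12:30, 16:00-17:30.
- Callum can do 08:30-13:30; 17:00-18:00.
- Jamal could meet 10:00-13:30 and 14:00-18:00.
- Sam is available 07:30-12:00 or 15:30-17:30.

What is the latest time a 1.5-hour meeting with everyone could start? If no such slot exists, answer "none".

10:00

Ben ∩ Sofia: 10:00-13:00, 17:00-18:00.
Ben ∩ Sofia ∩ Luca: 10:00-11:30, 12:00-12:30, 17:00-17:30.
Ben ∩ Sofia ∩ Luca ∩ Callum: 10:00-11:30, 12:00-12:30, 17:00-17:30.
Ben ∩ Sofia ∩ Luca ∩ Callum ∩ Jamal: 10:00-11:30, 12:00-12:30, 17:00-17:30.
Ben ∩ Sofia ∩ Luca ∩ Callum ∩ Jamal ∩ Sam: 10:00-11:30, 17:00-17:30.
The last common window of at least 90 minutes is 10:00-11:30; a 90-minute meeting can start as late as 10:00 and still end by 11:30.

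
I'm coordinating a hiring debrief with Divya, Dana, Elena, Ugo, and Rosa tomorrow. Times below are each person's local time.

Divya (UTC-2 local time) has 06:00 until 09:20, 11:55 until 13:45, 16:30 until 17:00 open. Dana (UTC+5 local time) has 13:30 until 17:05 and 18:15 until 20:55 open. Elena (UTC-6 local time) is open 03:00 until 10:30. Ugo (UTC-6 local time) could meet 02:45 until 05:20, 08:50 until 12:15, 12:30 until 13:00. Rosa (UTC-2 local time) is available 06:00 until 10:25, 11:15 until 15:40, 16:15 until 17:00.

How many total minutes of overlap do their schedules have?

Divya in UTC: 08:00-11:20, 13:55-15:45, 18:30-19:00 (add 2h to convert from UTC-2).
Dana in UTC: 08:30-12:05, 13:15-15:55 (subtract 5h to convert from UTC+5).
Elena in UTC: 09:00-16:30 (add 6h to convert from UTC-6).
Ugo in UTC: 08:45-11:20, 14:50-18:15, 18:30-19:00 (add 6h to convert from UTC-6).
Rosa in UTC: 08:00-12:25, 13:15-17:40, 18:15-19:00 (add 2h to convert from UTC-2).
Divya ∩ Dana: 08:30-11:20, 13:55-15:45.
Divya ∩ Dana ∩ Elena: 09:00-11:20, 13:55-15:45.
Divya ∩ Dana ∩ Elena ∩ Ugo: 09:00-11:20, 14:50-15:45.
Divya ∩ Dana ∩ Elena ∩ Ugo ∩ Rosa: 09:00-11:20, 14:50-15:45.
Those are the intersection windows.
Summing the common windows: 140 + 55 = 195 minutes.

195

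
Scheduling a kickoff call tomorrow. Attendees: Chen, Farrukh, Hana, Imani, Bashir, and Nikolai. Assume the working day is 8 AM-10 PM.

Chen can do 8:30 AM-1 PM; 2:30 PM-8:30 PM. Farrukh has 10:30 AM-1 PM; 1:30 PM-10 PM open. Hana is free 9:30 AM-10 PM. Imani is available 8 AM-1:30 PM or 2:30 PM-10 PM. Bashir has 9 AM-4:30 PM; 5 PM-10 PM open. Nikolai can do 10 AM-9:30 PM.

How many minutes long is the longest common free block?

210

Chen ∩ Farrukh: 10:30-13:00, 14:30-20:30.
Chen ∩ Farrukh ∩ Hana: 10:30-13:00, 14:30-20:30.
Chen ∩ Farrukh ∩ Hana ∩ Imani: 10:30-13:00, 14:30-20:30.
Chen ∩ Farrukh ∩ Hana ∩ Imani ∩ Bashir: 10:30-13:00, 14:30-16:30, 17:00-20:30.
Chen ∩ Farrukh ∩ Hana ∩ Imani ∩ Bashir ∩ Nikolai: 10:30-13:00, 14:30-16:30, 17:00-20:30.
The longest is 17:00-20:30 at 210 minutes.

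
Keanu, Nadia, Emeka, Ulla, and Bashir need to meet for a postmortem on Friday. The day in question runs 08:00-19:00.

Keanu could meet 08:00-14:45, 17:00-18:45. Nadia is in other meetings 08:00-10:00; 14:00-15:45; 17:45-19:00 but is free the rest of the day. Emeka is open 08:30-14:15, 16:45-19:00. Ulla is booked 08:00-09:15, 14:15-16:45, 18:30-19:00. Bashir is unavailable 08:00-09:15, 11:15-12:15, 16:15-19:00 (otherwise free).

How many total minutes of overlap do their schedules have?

180

Keanu free: 08:00-14:45, 17:00-18:45.
Nadia free: 10:00-14:00, 15:45-17:45 (invert busy blocks within the working day).
Emeka free: 08:30-14:15, 16:45-19:00.
Ulla free: 09:15-14:15, 16:45-18:30 (invert busy blocks within the working day).
Bashir free: 09:15-11:15, 12:15-16:15 (invert busy blocks within the working day).
Keanu ∩ Nadia: 10:00-14:00, 17:00-17:45.
Keanu ∩ Nadia ∩ Emeka: 10:00-14:00, 17:00-17:45.
Keanu ∩ Nadia ∩ Emeka ∩ Ulla: 10:00-14:00, 17:00-17:45.
Keanu ∩ Nadia ∩ Emeka ∩ Ulla ∩ Bashir: 10:00-11:15, 12:15-14:00.
Summing the common windows: 75 + 105 = 180 minutes.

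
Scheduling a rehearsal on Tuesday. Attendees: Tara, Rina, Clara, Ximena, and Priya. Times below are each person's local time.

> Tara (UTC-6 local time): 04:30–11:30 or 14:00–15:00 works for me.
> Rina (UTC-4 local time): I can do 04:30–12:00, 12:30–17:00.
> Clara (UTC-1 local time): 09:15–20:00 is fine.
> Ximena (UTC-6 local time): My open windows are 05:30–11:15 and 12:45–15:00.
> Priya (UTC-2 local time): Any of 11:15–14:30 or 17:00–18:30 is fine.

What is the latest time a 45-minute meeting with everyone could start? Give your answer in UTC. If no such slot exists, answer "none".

15:15

Tara in UTC: 10:30-17:30, 20:00-21:00 (add 6h to convert from UTC-6).
Rina in UTC: 08:30-16:00, 16:30-21:00 (add 4h to convert from UTC-4).
Clara in UTC: 10:15-21:00 (add 1h to convert from UTC-1).
Ximena in UTC: 11:30-17:15, 18:45-21:00 (add 6h to convert from UTC-6).
Priya in UTC: 13:15-16:30, 19:00-20:30 (add 2h to convert from UTC-2).
Tara ∩ Rina: 10:30-16:00, 16:30-17:30, 20:00-21:00.
Tara ∩ Rina ∩ Clara: 10:30-16:00, 16:30-17:30, 20:00-21:00.
Tara ∩ Rina ∩ Clara ∩ Ximena: 11:30-16:00, 16:30-17:15, 20:00-21:00.
Tara ∩ Rina ∩ Clara ∩ Ximena ∩ Priya: 13:15-16:00, 20:00-20:30.
Those are the intersection windows.
The last common window of at least 45 minutes is 13:15-16:00; a 45-minute meeting can start as late as 15:15 and still end by 16:00.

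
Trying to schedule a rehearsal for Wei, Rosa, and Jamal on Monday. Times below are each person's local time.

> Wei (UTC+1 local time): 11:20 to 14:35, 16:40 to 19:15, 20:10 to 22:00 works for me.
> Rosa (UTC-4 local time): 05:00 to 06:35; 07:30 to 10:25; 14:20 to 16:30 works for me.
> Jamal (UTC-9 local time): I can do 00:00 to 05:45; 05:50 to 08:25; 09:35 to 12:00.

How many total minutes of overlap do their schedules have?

220

Wei in UTC: 10:20-13:35, 15:40-18:15, 19:10-21:00 (subtract 1h to convert from UTC+1).
Rosa in UTC: 09:00-10:35, 11:30-14:25, 18:20-20:30 (add 4h to convert from UTC-4).
Jamal in UTC: 09:00-14:45, 14:50-17:25, 18:35-21:00 (add 9h to convert from UTC-9).
Wei ∩ Rosa: 10:20-10:35, 11:30-13:35, 19:10-20:30.
Wei ∩ Rosa ∩ Jamal: 10:20-10:35, 11:30-13:35, 19:10-20:30.
Summing the common windows: 15 + 125 + 80 = 220 minutes.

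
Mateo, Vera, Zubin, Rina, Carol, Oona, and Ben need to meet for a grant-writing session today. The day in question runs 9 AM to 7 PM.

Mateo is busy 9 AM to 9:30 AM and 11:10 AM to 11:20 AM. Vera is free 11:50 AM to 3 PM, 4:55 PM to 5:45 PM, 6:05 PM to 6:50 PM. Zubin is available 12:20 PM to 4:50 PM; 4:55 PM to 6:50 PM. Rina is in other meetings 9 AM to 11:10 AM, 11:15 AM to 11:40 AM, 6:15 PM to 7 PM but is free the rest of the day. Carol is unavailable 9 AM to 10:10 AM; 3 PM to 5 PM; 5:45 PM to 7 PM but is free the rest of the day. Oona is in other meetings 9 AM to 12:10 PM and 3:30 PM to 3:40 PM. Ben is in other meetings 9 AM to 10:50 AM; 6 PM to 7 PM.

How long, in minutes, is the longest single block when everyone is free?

Mateo free: 09:30-11:10, 11:20-19:00 (invert busy blocks within the working day).
Vera free: 11:50-15:00, 16:55-17:45, 18:05-18:50.
Zubin free: 12:20-16:50, 16:55-18:50.
Rina free: 11:10-11:15, 11:40-18:15 (invert busy blocks within the working day).
Carol free: 10:10-15:00, 17:00-17:45 (invert busy blocks within the working day).
Oona free: 12:10-15:30, 15:40-19:00 (invert busy blocks within the working day).
Ben free: 10:50-18:00 (invert busy blocks within the working day).
Mateo ∩ Vera: 11:50-15:00, 16:55-17:45, 18:05-18:50.
Mateo ∩ Vera ∩ Zubin: 12:20-15:00, 16:55-17:45, 18:05-18:50.
Mateo ∩ Vera ∩ Zubin ∩ Rina: 12:20-15:00, 16:55-17:45, 18:05-18:15.
Mateo ∩ Vera ∩ Zubin ∩ Rina ∩ Carol: 12:20-15:00, 17:00-17:45.
Mateo ∩ Vera ∩ Zubin ∩ Rina ∩ Carol ∩ Oona: 12:20-15:00, 17:00-17:45.
Mateo ∩ Vera ∩ Zubin ∩ Rina ∩ Carol ∩ Oona ∩ Ben: 12:20-15:00, 17:00-17:45.
So the common availability across everyone is 12:20-15:00, 17:00-17:45.
The longest is 12:20-15:00 at 160 minutes.

160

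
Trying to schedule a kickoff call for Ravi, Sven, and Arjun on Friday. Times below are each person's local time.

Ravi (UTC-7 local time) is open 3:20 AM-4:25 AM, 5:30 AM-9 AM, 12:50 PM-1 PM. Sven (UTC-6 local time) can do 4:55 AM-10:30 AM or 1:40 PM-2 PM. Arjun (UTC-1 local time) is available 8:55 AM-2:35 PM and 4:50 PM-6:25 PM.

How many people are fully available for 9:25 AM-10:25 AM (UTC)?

Ravi in UTC: 10:20-11:25, 12:30-16:00, 19:50-20:00 (add 7h to convert from UTC-7).
Sven in UTC: 10:55-16:30, 19:40-20:00 (add 6h to convert from UTC-6).
Arjun in UTC: 09:55-15:35, 17:50-19:25 (add 1h to convert from UTC-1).
nobody can make the full 09:25-10:25 slot — that's 0.

0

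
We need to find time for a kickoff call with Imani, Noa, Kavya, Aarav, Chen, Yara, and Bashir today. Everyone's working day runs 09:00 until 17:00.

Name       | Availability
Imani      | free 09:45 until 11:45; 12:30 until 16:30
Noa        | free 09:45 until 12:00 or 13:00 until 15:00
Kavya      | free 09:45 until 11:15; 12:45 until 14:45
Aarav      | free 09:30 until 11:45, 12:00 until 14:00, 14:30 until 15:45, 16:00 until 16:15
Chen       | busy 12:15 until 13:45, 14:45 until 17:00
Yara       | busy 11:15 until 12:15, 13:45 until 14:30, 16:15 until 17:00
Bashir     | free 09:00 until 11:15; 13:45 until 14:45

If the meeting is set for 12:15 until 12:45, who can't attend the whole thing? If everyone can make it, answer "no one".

Bashir, Chen, Imani, Kavya, Noa

Imani free: 09:45-11:45, 12:30-16:30.
Noa free: 09:45-12:00, 13:00-15:00.
Kavya free: 09:45-11:15, 12:45-14:45.
Aarav free: 09:30-11:45, 12:00-14:00, 14:30-15:45, 16:00-16:15.
Chen free: 09:00-12:15, 13:45-14:45 (invert busy blocks within the working day).
Yara free: 09:00-11:15, 12:15-13:45, 14:30-16:15 (invert busy blocks within the working day).
Bashir free: 09:00-11:15, 13:45-14:45.
Imani: not fully free for 12:15-12:45. Noa: not fully free for 12:15-12:45. Kavya: not fully free for 12:15-12:45. Aarav: free for 12:15-12:45. Chen: not fully free for 12:15-12:45. Yara: free for 12:15-12:45. Bashir: not fully free for 12:15-12:45.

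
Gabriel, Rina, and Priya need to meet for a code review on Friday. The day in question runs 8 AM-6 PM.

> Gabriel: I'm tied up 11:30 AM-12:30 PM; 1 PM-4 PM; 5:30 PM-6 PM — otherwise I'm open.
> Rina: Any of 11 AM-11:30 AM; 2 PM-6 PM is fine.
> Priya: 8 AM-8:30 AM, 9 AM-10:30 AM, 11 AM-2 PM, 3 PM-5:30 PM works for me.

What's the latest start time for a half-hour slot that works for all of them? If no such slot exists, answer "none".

Gabriel free: 08:00-11:30, 12:30-13:00, 16:00-17:30 (invert busy blocks within the working day).
Rina free: 11:00-11:30, 14:00-18:00.
Priya free: 08:00-08:30, 09:00-10:30, 11:00-14:00, 15:00-17:30.
Gabriel ∩ Rina: 11:00-11:30, 16:00-17:30.
Gabriel ∩ Rina ∩ Priya: 11:00-11:30, 16:00-17:30.
So the common availability across everyone is 11:00-11:30, 16:00-17:30.
The last common window of at least 30 minutes is 16:00-17:30; a 30-minute meeting can start as late as 17:00 and still end by 17:30.

17:00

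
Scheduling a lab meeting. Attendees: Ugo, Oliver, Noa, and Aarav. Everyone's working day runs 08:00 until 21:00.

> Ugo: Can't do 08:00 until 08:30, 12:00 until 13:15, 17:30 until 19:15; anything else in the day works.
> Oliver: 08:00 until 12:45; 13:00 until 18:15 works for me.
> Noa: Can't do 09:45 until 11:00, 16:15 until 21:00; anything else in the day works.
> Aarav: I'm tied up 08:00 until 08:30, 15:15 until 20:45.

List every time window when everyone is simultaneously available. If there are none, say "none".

08:30-09:45, 11:00-12:00, 13:15-15:15

Ugo free: 08:30-12:00, 13:15-17:30, 19:15-21:00 (invert busy blocks within the working day).
Oliver free: 08:00-12:45, 13:00-18:15.
Noa free: 08:00-09:45, 11:00-16:15 (invert busy blocks within the working day).
Aarav free: 08:30-15:15, 20:45-21:00 (invert busy blocks within the working day).
Ugo ∩ Oliver: 08:30-12:00, 13:15-17:30.
Ugo ∩ Oliver ∩ Noa: 08:30-09:45, 11:00-12:00, 13:15-16:15.
Ugo ∩ Oliver ∩ Noa ∩ Aarav: 08:30-09:45, 11:00-12:00, 13:15-15:15.
Those are the intersection windows.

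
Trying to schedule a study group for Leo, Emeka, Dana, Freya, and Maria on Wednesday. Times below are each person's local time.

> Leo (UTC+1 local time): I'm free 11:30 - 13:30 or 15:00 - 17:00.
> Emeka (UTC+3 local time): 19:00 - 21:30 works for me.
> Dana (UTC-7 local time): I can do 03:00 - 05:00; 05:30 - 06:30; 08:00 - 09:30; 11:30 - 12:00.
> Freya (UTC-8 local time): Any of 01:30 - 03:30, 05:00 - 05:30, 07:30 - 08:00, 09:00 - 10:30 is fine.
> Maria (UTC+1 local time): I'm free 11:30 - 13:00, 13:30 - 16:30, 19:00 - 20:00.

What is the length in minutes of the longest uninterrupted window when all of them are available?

Leo in UTC: 10:30-12:30, 14:00-16:00 (subtract 1h to convert from UTC+1).
Emeka in UTC: 16:00-18:30 (subtract 3h to convert from UTC+3).
Dana in UTC: 10:00-12:00, 12:30-13:30, 15:00-16:30, 18:30-19:00 (add 7h to convert from UTC-7).
Freya in UTC: 09:30-11:30, 13:00-13:30, 15:30-16:00, 17:00-18:30 (add 8h to convert from UTC-8).
Maria in UTC: 10:30-12:00, 12:30-15:30, 18:00-19:00 (subtract 1h to convert from UTC+1).
Leo ∩ Emeka: ∅.
Leo ∩ Emeka ∩ Dana: ∅.
Leo ∩ Emeka ∩ Dana ∩ Freya: ∅.
Leo ∩ Emeka ∩ Dana ∩ Freya ∩ Maria: ∅.
There is no time when everyone is free.
No common window exists, so the longest block is 0 minutes.

0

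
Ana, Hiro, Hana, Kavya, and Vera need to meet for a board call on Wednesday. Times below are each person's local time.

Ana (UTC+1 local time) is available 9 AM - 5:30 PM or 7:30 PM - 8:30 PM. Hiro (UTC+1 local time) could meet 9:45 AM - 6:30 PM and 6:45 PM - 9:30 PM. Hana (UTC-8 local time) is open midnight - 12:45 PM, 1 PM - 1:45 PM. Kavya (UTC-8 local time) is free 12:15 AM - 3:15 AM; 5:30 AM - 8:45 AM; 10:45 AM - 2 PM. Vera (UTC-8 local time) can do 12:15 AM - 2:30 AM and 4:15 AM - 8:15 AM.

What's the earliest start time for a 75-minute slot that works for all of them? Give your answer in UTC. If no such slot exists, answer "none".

Ana in UTC: 08:00-16:30, 18:30-19:30 (subtract 1h to convert from UTC+1).
Hiro in UTC: 08:45-17:30, 17:45-20:30 (subtract 1h to convert from UTC+1).
Hana in UTC: 08:00-20:45, 21:00-21:45 (add 8h to convert from UTC-8).
Kavya in UTC: 08:15-11:15, 13:30-16:45, 18:45-22:00 (add 8h to convert from UTC-8).
Vera in UTC: 08:15-10:30, 12:15-16:15 (add 8h to convert from UTC-8).
Ana ∩ Hiro: 08:45-16:30, 18:30-19:30.
Ana ∩ Hiro ∩ Hana: 08:45-16:30, 18:30-19:30.
Ana ∩ Hiro ∩ Hana ∩ Kavya: 08:45-11:15, 13:30-16:30, 18:45-19:30.
Ana ∩ Hiro ∩ Hana ∩ Kavya ∩ Vera: 08:45-10:30, 13:30-16:15.
Those are the intersection windows.
The first common window of at least 75 minutes is 08:45-10:30, so the earliest start is 08:45.

08:45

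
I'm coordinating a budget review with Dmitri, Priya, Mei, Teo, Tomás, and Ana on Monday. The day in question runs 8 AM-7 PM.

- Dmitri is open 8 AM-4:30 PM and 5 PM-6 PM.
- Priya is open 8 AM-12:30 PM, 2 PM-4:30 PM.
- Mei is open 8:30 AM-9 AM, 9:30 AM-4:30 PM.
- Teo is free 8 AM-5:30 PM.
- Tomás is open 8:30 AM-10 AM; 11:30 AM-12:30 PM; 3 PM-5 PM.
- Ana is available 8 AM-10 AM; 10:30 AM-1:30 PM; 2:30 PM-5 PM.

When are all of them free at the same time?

Dmitri ∩ Priya: 08:00-12:30, 14:00-16:30.
Dmitri ∩ Priya ∩ Mei: 08:30-09:00, 09:30-12:30, 14:00-16:30.
Dmitri ∩ Priya ∩ Mei ∩ Teo: 08:30-09:00, 09:30-12:30, 14:00-16:30.
Dmitri ∩ Priya ∩ Mei ∩ Teo ∩ Tomás: 08:30-09:00, 09:30-10:00, 11:30-12:30, 15:00-16:30.
Dmitri ∩ Priya ∩ Mei ∩ Teo ∩ Tomás ∩ Ana: 08:30-09:00, 09:30-10:00, 11:30-12:30, 15:00-16:30.
So the common availability across everyone is 08:30-09:00, 09:30-10:00, 11:30-12:30, 15:00-16:30.

08:30-09:00, 09:30-10:00, 11:30-12:30, 15:00-16:30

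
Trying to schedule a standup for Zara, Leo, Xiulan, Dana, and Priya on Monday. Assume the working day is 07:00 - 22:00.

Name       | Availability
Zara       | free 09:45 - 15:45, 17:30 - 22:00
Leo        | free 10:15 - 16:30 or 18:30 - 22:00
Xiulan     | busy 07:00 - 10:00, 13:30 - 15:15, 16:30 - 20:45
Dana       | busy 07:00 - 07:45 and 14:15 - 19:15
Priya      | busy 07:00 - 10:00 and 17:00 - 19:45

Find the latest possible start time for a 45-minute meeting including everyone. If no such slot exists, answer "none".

Zara free: 09:45-15:45, 17:30-22:00.
Leo free: 10:15-16:30, 18:30-22:00.
Xiulan free: 10:00-13:30, 15:15-16:30, 20:45-22:00 (invert busy blocks within the working day).
Dana free: 07:45-14:15, 19:15-22:00 (invert busy blocks within the working day).
Priya free: 10:00-17:00, 19:45-22:00 (invert busy blocks within the working day).
Zara ∩ Leo: 10:15-15:45, 18:30-22:00.
Zara ∩ Leo ∩ Xiulan: 10:15-13:30, 15:15-15:45, 20:45-22:00.
Zara ∩ Leo ∩ Xiulan ∩ Dana: 10:15-13:30, 20:45-22:00.
Zara ∩ Leo ∩ Xiulan ∩ Dana ∩ Priya: 10:15-13:30, 20:45-22:00.
The last common window of at least 45 minutes is 20:45-22:00; a 45-minute meeting can start as late as 21:15 and still end by 22:00.

21:15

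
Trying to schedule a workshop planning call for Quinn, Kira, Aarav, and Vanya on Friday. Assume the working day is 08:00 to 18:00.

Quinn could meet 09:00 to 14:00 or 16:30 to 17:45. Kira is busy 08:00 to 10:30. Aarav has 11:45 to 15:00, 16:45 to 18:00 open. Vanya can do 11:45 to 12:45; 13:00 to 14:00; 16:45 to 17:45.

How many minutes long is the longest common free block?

60

Quinn free: 09:00-14:00, 16:30-17:45.
Kira free: 10:30-18:00 (invert busy blocks within the working day).
Aarav free: 11:45-15:00, 16:45-18:00.
Vanya free: 11:45-12:45, 13:00-14:00, 16:45-17:45.
Quinn ∩ Kira: 10:30-14:00, 16:30-17:45.
Quinn ∩ Kira ∩ Aarav: 11:45-14:00, 16:45-17:45.
Quinn ∩ Kira ∩ Aarav ∩ Vanya: 11:45-12:45, 13:00-14:00, 16:45-17:45.
The longest is 11:45-12:45 at 60 minutes.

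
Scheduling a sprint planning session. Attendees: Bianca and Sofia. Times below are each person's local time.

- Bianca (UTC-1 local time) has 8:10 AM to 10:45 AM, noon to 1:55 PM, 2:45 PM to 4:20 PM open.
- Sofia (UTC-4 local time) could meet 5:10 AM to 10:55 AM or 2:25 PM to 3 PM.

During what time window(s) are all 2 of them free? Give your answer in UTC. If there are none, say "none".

09:10-11:45, 13:00-14:55

Bianca in UTC: 09:10-11:45, 13:00-14:55, 15:45-17:20 (add 1h to convert from UTC-1).
Sofia in UTC: 09:10-14:55, 18:25-19:00 (add 4h to convert from UTC-4).
Bianca ∩ Sofia: 09:10-11:45, 13:00-14:55.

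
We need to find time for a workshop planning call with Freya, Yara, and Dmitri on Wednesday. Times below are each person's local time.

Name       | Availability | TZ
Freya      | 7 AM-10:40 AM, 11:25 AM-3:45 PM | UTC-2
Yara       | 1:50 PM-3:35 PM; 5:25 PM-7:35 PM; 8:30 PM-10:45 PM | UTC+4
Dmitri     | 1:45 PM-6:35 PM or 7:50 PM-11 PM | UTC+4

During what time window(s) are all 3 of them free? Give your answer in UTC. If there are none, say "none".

09:50-11:35, 13:25-14:35, 16:30-17:45

Freya in UTC: 09:00-12:40, 13:25-17:45 (add 2h to convert from UTC-2).
Yara in UTC: 09:50-11:35, 13:25-15:35, 16:30-18:45 (subtract 4h to convert from UTC+4).
Dmitri in UTC: 09:45-14:35, 15:50-19:00 (subtract 4h to convert from UTC+4).
Freya ∩ Yara: 09:50-11:35, 13:25-15:35, 16:30-17:45.
Freya ∩ Yara ∩ Dmitri: 09:50-11:35, 13:25-14:35, 16:30-17:45.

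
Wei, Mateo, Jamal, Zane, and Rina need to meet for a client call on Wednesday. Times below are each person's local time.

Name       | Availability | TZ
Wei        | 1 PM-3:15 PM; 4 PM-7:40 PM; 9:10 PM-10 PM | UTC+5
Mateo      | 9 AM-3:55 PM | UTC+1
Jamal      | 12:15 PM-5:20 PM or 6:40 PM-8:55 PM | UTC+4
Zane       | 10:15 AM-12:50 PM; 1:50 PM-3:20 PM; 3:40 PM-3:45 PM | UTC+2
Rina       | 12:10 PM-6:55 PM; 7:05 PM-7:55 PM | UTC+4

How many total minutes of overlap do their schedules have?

Wei in UTC: 08:00-10:15, 11:00-14:40, 16:10-17:00 (subtract 5h to convert from UTC+5).
Mateo in UTC: 08:00-14:55 (subtract 1h to convert from UTC+1).
Jamal in UTC: 08:15-13:20, 14:40-16:55 (subtract 4h to convert from UTC+4).
Zane in UTC: 08:15-10:50, 11:50-13:20, 13:40-13:45 (subtract 2h to convert from UTC+2).
Rina in UTC: 08:10-14:55, 15:05-15:55 (subtract 4h to convert from UTC+4).
Wei ∩ Mateo: 08:00-10:15, 11:00-14:40.
Wei ∩ Mateo ∩ Jamal: 08:15-10:15, 11:00-13:20.
Wei ∩ Mateo ∩ Jamal ∩ Zane: 08:15-10:15, 11:50-13:20.
Wei ∩ Mateo ∩ Jamal ∩ Zane ∩ Rina: 08:15-10:15, 11:50-13:20.
Summing the common windows: 120 + 90 = 210 minutes.

210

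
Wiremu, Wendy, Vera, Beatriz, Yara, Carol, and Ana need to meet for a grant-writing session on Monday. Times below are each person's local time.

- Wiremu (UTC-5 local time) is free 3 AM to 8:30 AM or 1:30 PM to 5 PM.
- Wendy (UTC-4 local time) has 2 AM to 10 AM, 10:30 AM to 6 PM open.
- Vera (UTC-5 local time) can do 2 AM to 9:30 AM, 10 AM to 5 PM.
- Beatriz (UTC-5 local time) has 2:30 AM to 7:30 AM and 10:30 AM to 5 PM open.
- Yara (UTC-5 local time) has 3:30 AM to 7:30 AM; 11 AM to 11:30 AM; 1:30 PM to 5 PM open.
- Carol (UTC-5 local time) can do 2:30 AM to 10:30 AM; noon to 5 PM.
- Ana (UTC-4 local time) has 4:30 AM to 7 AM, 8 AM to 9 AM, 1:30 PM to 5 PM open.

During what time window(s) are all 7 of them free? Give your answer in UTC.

Wiremu in UTC: 08:00-13:30, 18:30-22:00 (add 5h to convert from UTC-5).
Wendy in UTC: 06:00-14:00, 14:30-22:00 (add 4h to convert from UTC-4).
Vera in UTC: 07:00-14:30, 15:00-22:00 (add 5h to convert from UTC-5).
Beatriz in UTC: 07:30-12:30, 15:30-22:00 (add 5h to convert from UTC-5).
Yara in UTC: 08:30-12:30, 16:00-16:30, 18:30-22:00 (add 5h to convert from UTC-5).
Carol in UTC: 07:30-15:30, 17:00-22:00 (add 5h to convert from UTC-5).
Ana in UTC: 08:30-11:00, 12:00-13:00, 17:30-21:00 (add 4h to convert from UTC-4).
Wiremu ∩ Wendy: 08:00-13:30, 18:30-22:00.
Wiremu ∩ Wendy ∩ Vera: 08:00-13:30, 18:30-22:00.
Wiremu ∩ Wendy ∩ Vera ∩ Beatriz: 08:00-12:30, 18:30-22:00.
Wiremu ∩ Wendy ∩ Vera ∩ Beatriz ∩ Yara: 08:30-12:30, 18:30-22:00.
Wiremu ∩ Wendy ∩ Vera ∩ Beatriz ∩ Yara ∩ Carol: 08:30-12:30, 18:30-22:00.
Wiremu ∩ Wendy ∩ Vera ∩ Beatriz ∩ Yara ∩ Carol ∩ Ana: 08:30-11:00, 12:00-12:30, 18:30-21:00.
So the common availability across everyone is 08:30-11:00, 12:00-12:30, 18:30-21:00.

08:30-11:00, 12:00-12:30, 18:30-21:00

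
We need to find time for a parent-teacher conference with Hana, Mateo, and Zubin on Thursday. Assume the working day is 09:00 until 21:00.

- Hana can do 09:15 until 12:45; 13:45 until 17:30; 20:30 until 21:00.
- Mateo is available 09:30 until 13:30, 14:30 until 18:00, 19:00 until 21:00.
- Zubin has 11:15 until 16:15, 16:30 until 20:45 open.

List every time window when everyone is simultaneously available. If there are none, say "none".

Hana ∩ Mateo: 09:30-12:45, 14:30-17:30, 20:30-21:00.
Hana ∩ Mateo ∩ Zubin: 11:15-12:45, 14:30-16:15, 16:30-17:30, 20:30-20:45.
Those are the intersection windows.

11:15-12:45, 14:30-16:15, 16:30-17:30, 20:30-20:45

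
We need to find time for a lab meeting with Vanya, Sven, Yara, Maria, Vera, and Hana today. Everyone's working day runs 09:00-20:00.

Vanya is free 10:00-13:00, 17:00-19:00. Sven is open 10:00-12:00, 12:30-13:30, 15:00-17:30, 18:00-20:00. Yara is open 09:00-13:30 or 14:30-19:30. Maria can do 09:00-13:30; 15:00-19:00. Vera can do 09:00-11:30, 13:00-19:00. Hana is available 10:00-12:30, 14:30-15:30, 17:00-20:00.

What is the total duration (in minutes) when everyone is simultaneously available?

Vanya ∩ Sven: 10:00-12:00, 12:30-13:00, 17:00-17:30, 18:00-19:00.
Vanya ∩ Sven ∩ Yara: 10:00-12:00, 12:30-13:00, 17:00-17:30, 18:00-19:00.
Vanya ∩ Sven ∩ Yara ∩ Maria: 10:00-12:00, 12:30-13:00, 17:00-17:30, 18:00-19:00.
Vanya ∩ Sven ∩ Yara ∩ Maria ∩ Vera: 10:00-11:30, 17:00-17:30, 18:00-19:00.
Vanya ∩ Sven ∩ Yara ∩ Maria ∩ Vera ∩ Hana: 10:00-11:30, 17:00-17:30, 18:00-19:00.
Summing the common windows: 90 + 30 + 60 = 180 minutes.

180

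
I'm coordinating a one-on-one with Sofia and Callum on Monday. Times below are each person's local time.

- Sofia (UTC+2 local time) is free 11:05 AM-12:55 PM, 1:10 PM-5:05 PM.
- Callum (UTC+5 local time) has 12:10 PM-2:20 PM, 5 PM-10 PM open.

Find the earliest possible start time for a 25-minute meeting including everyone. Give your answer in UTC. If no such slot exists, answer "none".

Sofia in UTC: 09:05-10:55, 11:10-15:05 (subtract 2h to convert from UTC+2).
Callum in UTC: 07:10-09:20, 12:00-17:00 (subtract 5h to convert from UTC+5).
Sofia ∩ Callum: 09:05-09:20, 12:00-15:05.
The first common window of at least 25 minutes is 12:00-15:05, so the earliest start is 12:00.

12:00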